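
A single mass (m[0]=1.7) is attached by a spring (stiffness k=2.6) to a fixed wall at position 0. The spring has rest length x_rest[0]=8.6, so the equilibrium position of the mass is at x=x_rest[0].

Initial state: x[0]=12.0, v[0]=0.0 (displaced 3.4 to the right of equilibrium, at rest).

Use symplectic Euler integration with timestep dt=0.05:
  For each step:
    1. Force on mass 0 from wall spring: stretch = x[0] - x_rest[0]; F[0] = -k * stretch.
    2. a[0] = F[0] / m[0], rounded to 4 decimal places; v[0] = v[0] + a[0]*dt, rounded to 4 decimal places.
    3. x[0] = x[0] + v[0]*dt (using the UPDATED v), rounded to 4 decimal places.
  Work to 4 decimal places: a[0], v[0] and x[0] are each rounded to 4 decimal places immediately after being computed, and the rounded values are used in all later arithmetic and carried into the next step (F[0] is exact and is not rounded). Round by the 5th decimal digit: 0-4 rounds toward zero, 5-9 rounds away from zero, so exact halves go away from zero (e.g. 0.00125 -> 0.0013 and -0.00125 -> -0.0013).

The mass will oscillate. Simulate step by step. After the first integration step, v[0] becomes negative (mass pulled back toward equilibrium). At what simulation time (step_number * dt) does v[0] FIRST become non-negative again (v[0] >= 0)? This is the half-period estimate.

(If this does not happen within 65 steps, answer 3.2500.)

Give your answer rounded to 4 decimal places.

Answer: 2.5500

Derivation:
Step 0: x=[12.0000] v=[0.0000]
Step 1: x=[11.9870] v=[-0.2600]
Step 2: x=[11.9611] v=[-0.5190]
Step 3: x=[11.9223] v=[-0.7760]
Step 4: x=[11.8708] v=[-1.0301]
Step 5: x=[11.8068] v=[-1.2802]
Step 6: x=[11.7305] v=[-1.5254]
Step 7: x=[11.6423] v=[-1.7648]
Step 8: x=[11.5424] v=[-1.9974]
Step 9: x=[11.4313] v=[-2.2224]
Step 10: x=[11.3094] v=[-2.4389]
Step 11: x=[11.1771] v=[-2.6461]
Step 12: x=[11.0349] v=[-2.8432]
Step 13: x=[10.8834] v=[-3.0294]
Step 14: x=[10.7232] v=[-3.2040]
Step 15: x=[10.5549] v=[-3.3664]
Step 16: x=[10.3791] v=[-3.5159]
Step 17: x=[10.1965] v=[-3.6520]
Step 18: x=[10.0078] v=[-3.7741]
Step 19: x=[9.8137] v=[-3.8818]
Step 20: x=[9.6150] v=[-3.9746]
Step 21: x=[9.4124] v=[-4.0522]
Step 22: x=[9.2067] v=[-4.1143]
Step 23: x=[8.9987] v=[-4.1607]
Step 24: x=[8.7891] v=[-4.1912]
Step 25: x=[8.5788] v=[-4.2057]
Step 26: x=[8.3686] v=[-4.2041]
Step 27: x=[8.1593] v=[-4.1864]
Step 28: x=[7.9517] v=[-4.1527]
Step 29: x=[7.7465] v=[-4.1031]
Step 30: x=[7.5446] v=[-4.0378]
Step 31: x=[7.3467] v=[-3.9571]
Step 32: x=[7.1536] v=[-3.8613]
Step 33: x=[6.9661] v=[-3.7507]
Step 34: x=[6.7848] v=[-3.6258]
Step 35: x=[6.6105] v=[-3.4870]
Step 36: x=[6.4438] v=[-3.3349]
Step 37: x=[6.2853] v=[-3.1700]
Step 38: x=[6.1357] v=[-2.9930]
Step 39: x=[5.9955] v=[-2.8046]
Step 40: x=[5.8652] v=[-2.6054]
Step 41: x=[5.7454] v=[-2.3963]
Step 42: x=[5.6365] v=[-2.1780]
Step 43: x=[5.5389] v=[-1.9514]
Step 44: x=[5.4530] v=[-1.7173]
Step 45: x=[5.3792] v=[-1.4766]
Step 46: x=[5.3177] v=[-1.2303]
Step 47: x=[5.2687] v=[-0.9793]
Step 48: x=[5.2325] v=[-0.7246]
Step 49: x=[5.2091] v=[-0.4671]
Step 50: x=[5.1987] v=[-0.2078]
Step 51: x=[5.2013] v=[0.0523]
First v>=0 after going negative at step 51, time=2.5500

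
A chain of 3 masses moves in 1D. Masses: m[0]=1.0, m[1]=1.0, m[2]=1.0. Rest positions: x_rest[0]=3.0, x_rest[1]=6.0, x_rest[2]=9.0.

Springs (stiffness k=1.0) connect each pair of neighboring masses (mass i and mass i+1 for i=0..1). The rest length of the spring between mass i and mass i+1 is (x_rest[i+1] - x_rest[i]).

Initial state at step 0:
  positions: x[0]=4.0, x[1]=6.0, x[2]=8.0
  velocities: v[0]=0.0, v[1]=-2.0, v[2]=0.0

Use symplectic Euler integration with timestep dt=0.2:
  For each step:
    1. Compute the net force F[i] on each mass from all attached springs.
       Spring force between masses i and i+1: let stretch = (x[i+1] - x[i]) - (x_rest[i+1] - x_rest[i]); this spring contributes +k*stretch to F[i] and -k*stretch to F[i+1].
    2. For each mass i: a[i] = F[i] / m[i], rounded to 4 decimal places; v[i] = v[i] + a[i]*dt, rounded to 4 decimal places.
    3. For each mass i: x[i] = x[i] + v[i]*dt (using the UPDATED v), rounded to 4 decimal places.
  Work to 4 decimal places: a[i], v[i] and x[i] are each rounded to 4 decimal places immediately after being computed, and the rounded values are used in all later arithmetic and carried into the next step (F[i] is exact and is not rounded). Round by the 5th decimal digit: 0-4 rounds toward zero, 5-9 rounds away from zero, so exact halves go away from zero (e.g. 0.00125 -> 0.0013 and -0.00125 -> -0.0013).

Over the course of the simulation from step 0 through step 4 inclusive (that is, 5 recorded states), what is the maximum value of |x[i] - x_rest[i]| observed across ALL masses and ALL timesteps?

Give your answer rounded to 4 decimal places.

Answer: 1.3025

Derivation:
Step 0: x=[4.0000 6.0000 8.0000] v=[0.0000 -2.0000 0.0000]
Step 1: x=[3.9600 5.6000 8.0400] v=[-0.2000 -2.0000 0.2000]
Step 2: x=[3.8656 5.2320 8.1024] v=[-0.4720 -1.8400 0.3120]
Step 3: x=[3.7059 4.9242 8.1700] v=[-0.7987 -1.5392 0.3379]
Step 4: x=[3.4749 4.6975 8.2277] v=[-1.1550 -1.1337 0.2887]
Max displacement = 1.3025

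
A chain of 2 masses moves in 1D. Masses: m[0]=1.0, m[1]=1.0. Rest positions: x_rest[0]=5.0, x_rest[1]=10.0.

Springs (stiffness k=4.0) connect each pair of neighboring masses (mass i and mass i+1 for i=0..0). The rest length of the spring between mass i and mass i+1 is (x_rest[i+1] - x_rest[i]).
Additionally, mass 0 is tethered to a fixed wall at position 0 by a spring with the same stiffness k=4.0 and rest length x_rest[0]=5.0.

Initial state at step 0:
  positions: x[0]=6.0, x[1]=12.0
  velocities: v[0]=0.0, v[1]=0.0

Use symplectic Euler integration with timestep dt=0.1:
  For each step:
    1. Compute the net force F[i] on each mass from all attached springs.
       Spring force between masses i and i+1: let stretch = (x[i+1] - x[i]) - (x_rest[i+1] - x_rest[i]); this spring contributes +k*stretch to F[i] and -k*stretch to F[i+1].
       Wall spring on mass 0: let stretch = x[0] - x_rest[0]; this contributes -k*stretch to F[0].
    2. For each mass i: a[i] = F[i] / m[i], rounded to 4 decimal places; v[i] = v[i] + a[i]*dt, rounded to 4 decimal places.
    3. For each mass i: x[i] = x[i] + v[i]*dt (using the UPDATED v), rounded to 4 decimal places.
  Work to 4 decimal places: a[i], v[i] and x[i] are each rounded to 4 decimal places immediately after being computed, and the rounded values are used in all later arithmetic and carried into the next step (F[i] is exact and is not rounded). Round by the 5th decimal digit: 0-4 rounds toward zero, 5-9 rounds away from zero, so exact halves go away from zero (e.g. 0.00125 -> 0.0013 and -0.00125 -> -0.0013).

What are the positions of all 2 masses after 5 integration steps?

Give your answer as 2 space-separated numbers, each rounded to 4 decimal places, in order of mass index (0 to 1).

Answer: 5.9492 11.4525

Derivation:
Step 0: x=[6.0000 12.0000] v=[0.0000 0.0000]
Step 1: x=[6.0000 11.9600] v=[0.0000 -0.4000]
Step 2: x=[5.9984 11.8816] v=[-0.0160 -0.7840]
Step 3: x=[5.9922 11.7679] v=[-0.0621 -1.1373]
Step 4: x=[5.9773 11.6231] v=[-0.1487 -1.4476]
Step 5: x=[5.9492 11.4525] v=[-0.2813 -1.7059]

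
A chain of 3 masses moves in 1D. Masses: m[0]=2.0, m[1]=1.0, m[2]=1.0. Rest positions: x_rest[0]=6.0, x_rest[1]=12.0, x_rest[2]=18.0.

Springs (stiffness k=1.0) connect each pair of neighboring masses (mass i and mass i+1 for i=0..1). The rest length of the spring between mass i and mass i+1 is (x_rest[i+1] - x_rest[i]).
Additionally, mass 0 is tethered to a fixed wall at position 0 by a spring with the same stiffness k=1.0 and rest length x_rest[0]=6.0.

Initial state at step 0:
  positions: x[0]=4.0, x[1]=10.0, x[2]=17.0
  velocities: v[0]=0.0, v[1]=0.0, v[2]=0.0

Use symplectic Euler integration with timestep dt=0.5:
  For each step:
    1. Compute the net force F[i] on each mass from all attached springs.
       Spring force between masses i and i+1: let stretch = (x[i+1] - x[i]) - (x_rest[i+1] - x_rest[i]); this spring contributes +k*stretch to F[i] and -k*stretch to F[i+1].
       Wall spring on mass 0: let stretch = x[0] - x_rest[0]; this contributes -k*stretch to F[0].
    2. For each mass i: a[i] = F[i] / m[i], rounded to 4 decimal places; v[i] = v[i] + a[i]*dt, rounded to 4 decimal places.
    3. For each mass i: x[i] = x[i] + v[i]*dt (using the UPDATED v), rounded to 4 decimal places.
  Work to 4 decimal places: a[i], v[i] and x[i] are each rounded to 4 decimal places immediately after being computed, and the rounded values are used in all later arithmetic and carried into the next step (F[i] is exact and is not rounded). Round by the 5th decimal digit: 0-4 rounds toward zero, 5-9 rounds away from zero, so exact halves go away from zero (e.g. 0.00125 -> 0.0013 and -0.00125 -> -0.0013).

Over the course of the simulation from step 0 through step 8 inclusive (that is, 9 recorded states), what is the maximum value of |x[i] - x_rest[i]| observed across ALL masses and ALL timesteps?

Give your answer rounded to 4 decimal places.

Answer: 2.0254

Derivation:
Step 0: x=[4.0000 10.0000 17.0000] v=[0.0000 0.0000 0.0000]
Step 1: x=[4.2500 10.2500 16.7500] v=[0.5000 0.5000 -0.5000]
Step 2: x=[4.7188 10.6250 16.3750] v=[0.9375 0.7500 -0.7500]
Step 3: x=[5.3360 10.9610 16.0625] v=[1.2344 0.6719 -0.6250]
Step 4: x=[5.9894 11.1661 15.9746] v=[1.3067 0.4102 -0.1758]
Step 5: x=[6.5412 11.2792 16.1846] v=[1.1035 0.2261 0.4200]
Step 6: x=[6.8676 11.4341 16.6683] v=[0.6527 0.3098 0.9673]
Step 7: x=[6.9063 11.7560 17.3434] v=[0.0774 0.6437 1.3502]
Step 8: x=[6.6879 12.2623 18.1217] v=[-0.4368 1.0126 1.5565]
Max displacement = 2.0254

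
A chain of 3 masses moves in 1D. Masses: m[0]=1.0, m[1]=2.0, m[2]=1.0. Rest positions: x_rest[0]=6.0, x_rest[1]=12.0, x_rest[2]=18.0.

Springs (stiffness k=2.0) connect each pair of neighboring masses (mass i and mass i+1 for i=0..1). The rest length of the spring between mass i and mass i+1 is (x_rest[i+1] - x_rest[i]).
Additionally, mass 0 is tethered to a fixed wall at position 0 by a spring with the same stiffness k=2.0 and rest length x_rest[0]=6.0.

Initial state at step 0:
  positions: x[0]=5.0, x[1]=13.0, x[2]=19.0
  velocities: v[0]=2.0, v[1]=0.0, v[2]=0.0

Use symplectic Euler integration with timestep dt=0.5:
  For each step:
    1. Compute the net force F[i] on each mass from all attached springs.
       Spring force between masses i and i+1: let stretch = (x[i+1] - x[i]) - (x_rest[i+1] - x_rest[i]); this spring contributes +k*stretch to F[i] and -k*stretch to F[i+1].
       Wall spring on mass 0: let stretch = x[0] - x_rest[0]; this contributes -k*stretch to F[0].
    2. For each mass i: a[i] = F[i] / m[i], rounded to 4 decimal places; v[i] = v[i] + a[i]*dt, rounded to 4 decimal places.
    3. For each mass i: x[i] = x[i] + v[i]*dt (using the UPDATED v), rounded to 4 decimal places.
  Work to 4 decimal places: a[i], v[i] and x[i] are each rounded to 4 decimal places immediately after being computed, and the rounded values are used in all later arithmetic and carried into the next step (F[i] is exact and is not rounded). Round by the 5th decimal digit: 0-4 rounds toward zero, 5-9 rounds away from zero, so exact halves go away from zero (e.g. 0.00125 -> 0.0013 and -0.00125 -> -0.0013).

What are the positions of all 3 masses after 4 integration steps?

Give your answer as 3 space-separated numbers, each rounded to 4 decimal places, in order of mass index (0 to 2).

Step 0: x=[5.0000 13.0000 19.0000] v=[2.0000 0.0000 0.0000]
Step 1: x=[7.5000 12.5000 19.0000] v=[5.0000 -1.0000 0.0000]
Step 2: x=[8.7500 12.3750 18.7500] v=[2.5000 -0.2500 -0.5000]
Step 3: x=[7.4375 12.9375 18.3125] v=[-2.6250 1.1250 -0.8750]
Step 4: x=[5.1563 13.4688 18.1875] v=[-4.5625 1.0625 -0.2500]

Answer: 5.1563 13.4688 18.1875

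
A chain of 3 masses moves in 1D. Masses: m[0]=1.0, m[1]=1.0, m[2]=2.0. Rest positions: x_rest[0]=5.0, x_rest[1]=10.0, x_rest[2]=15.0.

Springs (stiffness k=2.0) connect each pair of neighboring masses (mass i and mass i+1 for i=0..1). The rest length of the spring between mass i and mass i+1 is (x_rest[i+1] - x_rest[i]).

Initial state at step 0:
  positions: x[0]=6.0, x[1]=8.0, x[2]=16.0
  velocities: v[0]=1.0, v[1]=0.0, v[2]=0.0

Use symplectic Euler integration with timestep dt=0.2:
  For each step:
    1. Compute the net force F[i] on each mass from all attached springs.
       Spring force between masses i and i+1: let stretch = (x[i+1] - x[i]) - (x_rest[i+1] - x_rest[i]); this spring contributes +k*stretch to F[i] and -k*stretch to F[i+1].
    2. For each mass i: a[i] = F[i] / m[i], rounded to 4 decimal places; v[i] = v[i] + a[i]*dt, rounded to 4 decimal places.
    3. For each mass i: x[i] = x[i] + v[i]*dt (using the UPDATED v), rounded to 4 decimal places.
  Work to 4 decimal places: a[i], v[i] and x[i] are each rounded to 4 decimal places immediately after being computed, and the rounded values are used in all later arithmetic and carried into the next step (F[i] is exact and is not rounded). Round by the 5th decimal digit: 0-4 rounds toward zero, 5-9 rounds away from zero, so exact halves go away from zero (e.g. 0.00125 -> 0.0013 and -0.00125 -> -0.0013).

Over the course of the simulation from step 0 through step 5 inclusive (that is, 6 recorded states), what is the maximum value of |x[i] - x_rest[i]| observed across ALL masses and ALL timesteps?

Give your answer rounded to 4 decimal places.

Answer: 2.3603

Derivation:
Step 0: x=[6.0000 8.0000 16.0000] v=[1.0000 0.0000 0.0000]
Step 1: x=[5.9600 8.4800 15.8800] v=[-0.2000 2.4000 -0.6000]
Step 2: x=[5.7216 9.3504 15.6640] v=[-1.1920 4.3520 -1.0800]
Step 3: x=[5.3735 10.4356 15.3955] v=[-1.7405 5.4259 -1.3427]
Step 4: x=[5.0304 11.5126 15.1286] v=[-1.7157 5.3850 -1.3347]
Step 5: x=[4.8058 12.3603 14.9170] v=[-1.1228 4.2385 -1.0579]
Max displacement = 2.3603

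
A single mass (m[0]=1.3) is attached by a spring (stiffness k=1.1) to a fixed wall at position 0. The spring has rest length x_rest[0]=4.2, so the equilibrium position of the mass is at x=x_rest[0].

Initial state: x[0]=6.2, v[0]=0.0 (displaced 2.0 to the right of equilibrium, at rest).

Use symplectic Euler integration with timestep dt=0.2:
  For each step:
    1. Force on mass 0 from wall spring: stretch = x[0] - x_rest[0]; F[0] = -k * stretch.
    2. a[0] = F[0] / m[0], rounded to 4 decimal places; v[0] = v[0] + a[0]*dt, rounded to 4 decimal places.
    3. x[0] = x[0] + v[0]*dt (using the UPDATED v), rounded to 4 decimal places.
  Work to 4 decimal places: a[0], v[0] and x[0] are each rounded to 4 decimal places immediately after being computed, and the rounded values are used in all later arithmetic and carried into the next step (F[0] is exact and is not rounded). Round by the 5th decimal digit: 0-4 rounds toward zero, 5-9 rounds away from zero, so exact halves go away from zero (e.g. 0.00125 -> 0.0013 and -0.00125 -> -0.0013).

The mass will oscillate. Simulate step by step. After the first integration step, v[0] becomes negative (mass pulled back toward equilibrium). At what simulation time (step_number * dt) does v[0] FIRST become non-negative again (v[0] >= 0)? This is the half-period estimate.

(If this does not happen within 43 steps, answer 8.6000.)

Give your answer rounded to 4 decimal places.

Answer: 3.6000

Derivation:
Step 0: x=[6.2000] v=[0.0000]
Step 1: x=[6.1323] v=[-0.3385]
Step 2: x=[5.9992] v=[-0.6655]
Step 3: x=[5.8052] v=[-0.9700]
Step 4: x=[5.5569] v=[-1.2416]
Step 5: x=[5.2627] v=[-1.4712]
Step 6: x=[4.9325] v=[-1.6510]
Step 7: x=[4.5775] v=[-1.7750]
Step 8: x=[4.2097] v=[-1.8389]
Step 9: x=[3.8416] v=[-1.8405]
Step 10: x=[3.4856] v=[-1.7798]
Step 11: x=[3.1538] v=[-1.6589]
Step 12: x=[2.8574] v=[-1.4819]
Step 13: x=[2.6065] v=[-1.2547]
Step 14: x=[2.4095] v=[-0.9850]
Step 15: x=[2.2731] v=[-0.6820]
Step 16: x=[2.2019] v=[-0.3559]
Step 17: x=[2.1983] v=[-0.0178]
Step 18: x=[2.2625] v=[0.3209]
First v>=0 after going negative at step 18, time=3.6000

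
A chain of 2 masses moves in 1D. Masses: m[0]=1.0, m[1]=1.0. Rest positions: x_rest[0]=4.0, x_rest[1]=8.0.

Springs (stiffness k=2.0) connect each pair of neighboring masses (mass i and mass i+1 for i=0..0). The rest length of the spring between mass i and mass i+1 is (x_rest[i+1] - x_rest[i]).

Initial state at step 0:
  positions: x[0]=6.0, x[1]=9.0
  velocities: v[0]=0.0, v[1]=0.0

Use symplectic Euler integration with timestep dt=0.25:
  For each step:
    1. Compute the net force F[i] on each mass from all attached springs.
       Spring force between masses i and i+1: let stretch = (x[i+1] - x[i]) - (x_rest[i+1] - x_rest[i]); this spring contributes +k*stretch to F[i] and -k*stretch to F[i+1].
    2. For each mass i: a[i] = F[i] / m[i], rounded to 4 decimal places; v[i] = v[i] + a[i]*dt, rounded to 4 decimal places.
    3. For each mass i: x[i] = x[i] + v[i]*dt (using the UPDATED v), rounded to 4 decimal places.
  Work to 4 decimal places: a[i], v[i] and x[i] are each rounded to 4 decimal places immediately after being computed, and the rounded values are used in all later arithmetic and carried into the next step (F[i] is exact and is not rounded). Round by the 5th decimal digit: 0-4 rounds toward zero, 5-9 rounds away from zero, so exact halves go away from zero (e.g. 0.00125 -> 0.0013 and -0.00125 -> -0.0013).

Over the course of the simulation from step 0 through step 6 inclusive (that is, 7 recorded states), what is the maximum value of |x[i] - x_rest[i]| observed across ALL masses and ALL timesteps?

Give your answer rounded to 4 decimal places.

Step 0: x=[6.0000 9.0000] v=[0.0000 0.0000]
Step 1: x=[5.8750 9.1250] v=[-0.5000 0.5000]
Step 2: x=[5.6563 9.3438] v=[-0.8750 0.8750]
Step 3: x=[5.3985 9.6016] v=[-1.0313 1.0313]
Step 4: x=[5.1661 9.8341] v=[-0.9298 0.9298]
Step 5: x=[5.0172 9.9831] v=[-0.5958 0.5958]
Step 6: x=[4.9890 10.0113] v=[-0.1129 0.1129]
Max displacement = 2.0113

Answer: 2.0113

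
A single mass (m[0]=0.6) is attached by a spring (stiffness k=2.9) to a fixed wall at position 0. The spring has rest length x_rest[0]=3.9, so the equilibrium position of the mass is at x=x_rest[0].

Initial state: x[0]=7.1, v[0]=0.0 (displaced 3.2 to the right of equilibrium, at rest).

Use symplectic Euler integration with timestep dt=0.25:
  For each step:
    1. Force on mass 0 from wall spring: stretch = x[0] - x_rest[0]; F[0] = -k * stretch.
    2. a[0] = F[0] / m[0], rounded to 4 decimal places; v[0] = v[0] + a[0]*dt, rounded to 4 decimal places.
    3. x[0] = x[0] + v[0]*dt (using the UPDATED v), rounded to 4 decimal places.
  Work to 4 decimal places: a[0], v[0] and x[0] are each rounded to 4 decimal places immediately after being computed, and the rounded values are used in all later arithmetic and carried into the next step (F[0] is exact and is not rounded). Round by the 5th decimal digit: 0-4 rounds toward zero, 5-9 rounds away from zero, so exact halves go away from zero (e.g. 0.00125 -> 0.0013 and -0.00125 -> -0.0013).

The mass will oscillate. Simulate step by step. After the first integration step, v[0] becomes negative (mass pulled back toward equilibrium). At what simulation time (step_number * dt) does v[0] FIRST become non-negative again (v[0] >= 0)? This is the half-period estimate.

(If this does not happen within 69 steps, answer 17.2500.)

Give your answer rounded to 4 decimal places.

Step 0: x=[7.1000] v=[0.0000]
Step 1: x=[6.1333] v=[-3.8667]
Step 2: x=[4.4920] v=[-6.5653]
Step 3: x=[2.6719] v=[-7.2806]
Step 4: x=[1.2227] v=[-5.7967]
Step 5: x=[0.5823] v=[-2.5616]
Step 6: x=[0.9441] v=[1.4473]
First v>=0 after going negative at step 6, time=1.5000

Answer: 1.5000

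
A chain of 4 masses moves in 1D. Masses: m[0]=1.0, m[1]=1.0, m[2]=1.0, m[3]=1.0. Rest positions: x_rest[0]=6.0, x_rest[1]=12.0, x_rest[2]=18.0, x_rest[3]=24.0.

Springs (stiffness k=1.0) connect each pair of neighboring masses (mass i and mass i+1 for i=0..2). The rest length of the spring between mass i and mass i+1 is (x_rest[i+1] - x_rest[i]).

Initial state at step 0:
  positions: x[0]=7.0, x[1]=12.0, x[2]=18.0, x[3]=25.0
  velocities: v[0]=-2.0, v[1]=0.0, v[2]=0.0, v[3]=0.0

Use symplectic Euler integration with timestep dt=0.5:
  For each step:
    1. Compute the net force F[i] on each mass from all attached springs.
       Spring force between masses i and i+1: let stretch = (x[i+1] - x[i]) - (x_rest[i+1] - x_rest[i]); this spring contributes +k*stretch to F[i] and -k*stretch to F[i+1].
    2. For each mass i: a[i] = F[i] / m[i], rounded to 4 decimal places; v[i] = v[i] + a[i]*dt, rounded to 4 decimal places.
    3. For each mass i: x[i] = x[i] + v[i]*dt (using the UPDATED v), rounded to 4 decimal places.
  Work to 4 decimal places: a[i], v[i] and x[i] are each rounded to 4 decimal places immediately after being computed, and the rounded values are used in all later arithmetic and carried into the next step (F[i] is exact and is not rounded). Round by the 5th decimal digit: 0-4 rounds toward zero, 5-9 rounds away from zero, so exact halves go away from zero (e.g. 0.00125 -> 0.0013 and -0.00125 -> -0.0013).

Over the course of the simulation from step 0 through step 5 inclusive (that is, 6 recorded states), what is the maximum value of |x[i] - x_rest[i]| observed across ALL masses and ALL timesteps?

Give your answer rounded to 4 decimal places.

Answer: 2.2031

Derivation:
Step 0: x=[7.0000 12.0000 18.0000 25.0000] v=[-2.0000 0.0000 0.0000 0.0000]
Step 1: x=[5.7500 12.2500 18.2500 24.7500] v=[-2.5000 0.5000 0.5000 -0.5000]
Step 2: x=[4.6250 12.3750 18.6250 24.3750] v=[-2.2500 0.2500 0.7500 -0.7500]
Step 3: x=[3.9375 12.1250 18.8750 24.0625] v=[-1.3750 -0.5000 0.5000 -0.6250]
Step 4: x=[3.7969 11.5156 18.7344 23.9531] v=[-0.2813 -1.2188 -0.2813 -0.2188]
Step 5: x=[4.0860 10.7812 18.0937 24.0391] v=[0.5781 -1.4688 -1.2814 0.1719]
Max displacement = 2.2031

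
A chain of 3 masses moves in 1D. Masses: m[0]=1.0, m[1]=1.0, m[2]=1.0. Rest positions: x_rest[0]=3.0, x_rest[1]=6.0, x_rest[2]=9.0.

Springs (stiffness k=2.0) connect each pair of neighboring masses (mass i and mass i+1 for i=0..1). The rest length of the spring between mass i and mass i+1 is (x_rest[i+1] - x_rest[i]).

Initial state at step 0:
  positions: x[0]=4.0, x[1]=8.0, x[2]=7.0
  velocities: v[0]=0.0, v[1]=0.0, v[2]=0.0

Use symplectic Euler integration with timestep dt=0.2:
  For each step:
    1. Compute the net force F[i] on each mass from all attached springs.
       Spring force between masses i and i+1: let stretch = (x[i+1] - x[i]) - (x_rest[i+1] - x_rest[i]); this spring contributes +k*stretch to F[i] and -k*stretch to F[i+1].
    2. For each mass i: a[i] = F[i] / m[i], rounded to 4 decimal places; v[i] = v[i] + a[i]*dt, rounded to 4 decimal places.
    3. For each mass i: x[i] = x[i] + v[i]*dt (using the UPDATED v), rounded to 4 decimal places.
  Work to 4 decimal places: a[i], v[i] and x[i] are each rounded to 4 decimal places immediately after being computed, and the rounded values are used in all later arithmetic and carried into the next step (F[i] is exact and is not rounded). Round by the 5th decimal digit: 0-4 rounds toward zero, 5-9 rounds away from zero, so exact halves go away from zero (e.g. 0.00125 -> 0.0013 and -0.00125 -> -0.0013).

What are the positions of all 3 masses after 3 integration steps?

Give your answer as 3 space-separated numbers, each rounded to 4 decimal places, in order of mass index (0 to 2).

Step 0: x=[4.0000 8.0000 7.0000] v=[0.0000 0.0000 0.0000]
Step 1: x=[4.0800 7.6000 7.3200] v=[0.4000 -2.0000 1.6000]
Step 2: x=[4.2016 6.8960 7.9024] v=[0.6080 -3.5200 2.9120]
Step 3: x=[4.2988 6.0570 8.6443] v=[0.4858 -4.1952 3.7094]

Answer: 4.2988 6.0570 8.6443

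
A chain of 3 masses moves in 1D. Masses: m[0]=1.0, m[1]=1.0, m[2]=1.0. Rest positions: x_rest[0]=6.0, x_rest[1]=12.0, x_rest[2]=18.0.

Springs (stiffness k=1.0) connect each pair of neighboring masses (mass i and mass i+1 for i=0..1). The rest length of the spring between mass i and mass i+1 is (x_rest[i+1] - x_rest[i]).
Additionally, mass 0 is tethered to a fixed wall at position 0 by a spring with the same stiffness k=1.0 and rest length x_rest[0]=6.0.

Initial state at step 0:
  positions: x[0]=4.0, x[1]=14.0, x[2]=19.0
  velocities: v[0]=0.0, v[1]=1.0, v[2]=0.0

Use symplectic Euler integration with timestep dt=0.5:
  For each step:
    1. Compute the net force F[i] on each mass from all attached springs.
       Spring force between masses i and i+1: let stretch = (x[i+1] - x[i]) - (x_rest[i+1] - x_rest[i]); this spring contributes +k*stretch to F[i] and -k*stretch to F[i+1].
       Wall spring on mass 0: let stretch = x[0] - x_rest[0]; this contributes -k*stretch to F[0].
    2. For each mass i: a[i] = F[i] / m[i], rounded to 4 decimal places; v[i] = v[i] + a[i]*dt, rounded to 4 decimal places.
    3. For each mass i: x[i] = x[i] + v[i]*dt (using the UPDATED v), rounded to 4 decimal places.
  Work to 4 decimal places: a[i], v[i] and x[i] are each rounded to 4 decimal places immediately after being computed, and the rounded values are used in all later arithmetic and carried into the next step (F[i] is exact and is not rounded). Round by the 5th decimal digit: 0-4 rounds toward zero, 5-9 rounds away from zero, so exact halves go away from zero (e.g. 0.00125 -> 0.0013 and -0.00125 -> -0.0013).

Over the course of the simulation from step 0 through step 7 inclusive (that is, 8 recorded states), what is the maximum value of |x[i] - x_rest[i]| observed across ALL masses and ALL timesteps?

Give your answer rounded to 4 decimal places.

Step 0: x=[4.0000 14.0000 19.0000] v=[0.0000 1.0000 0.0000]
Step 1: x=[5.5000 13.2500 19.2500] v=[3.0000 -1.5000 0.5000]
Step 2: x=[7.5625 12.0625 19.5000] v=[4.1250 -2.3750 0.5000]
Step 3: x=[8.8594 11.6094 19.3906] v=[2.5938 -0.9063 -0.2188]
Step 4: x=[8.6290 12.4141 18.8359] v=[-0.4609 1.6093 -1.1094]
Step 5: x=[7.1876 13.8780 18.1758] v=[-2.8829 2.9277 -1.3203]
Step 6: x=[5.6219 14.7437 17.9412] v=[-3.1315 1.7314 -0.4692]
Step 7: x=[4.9311 14.1283 18.4073] v=[-1.3816 -1.2308 0.9321]
Max displacement = 2.8594

Answer: 2.8594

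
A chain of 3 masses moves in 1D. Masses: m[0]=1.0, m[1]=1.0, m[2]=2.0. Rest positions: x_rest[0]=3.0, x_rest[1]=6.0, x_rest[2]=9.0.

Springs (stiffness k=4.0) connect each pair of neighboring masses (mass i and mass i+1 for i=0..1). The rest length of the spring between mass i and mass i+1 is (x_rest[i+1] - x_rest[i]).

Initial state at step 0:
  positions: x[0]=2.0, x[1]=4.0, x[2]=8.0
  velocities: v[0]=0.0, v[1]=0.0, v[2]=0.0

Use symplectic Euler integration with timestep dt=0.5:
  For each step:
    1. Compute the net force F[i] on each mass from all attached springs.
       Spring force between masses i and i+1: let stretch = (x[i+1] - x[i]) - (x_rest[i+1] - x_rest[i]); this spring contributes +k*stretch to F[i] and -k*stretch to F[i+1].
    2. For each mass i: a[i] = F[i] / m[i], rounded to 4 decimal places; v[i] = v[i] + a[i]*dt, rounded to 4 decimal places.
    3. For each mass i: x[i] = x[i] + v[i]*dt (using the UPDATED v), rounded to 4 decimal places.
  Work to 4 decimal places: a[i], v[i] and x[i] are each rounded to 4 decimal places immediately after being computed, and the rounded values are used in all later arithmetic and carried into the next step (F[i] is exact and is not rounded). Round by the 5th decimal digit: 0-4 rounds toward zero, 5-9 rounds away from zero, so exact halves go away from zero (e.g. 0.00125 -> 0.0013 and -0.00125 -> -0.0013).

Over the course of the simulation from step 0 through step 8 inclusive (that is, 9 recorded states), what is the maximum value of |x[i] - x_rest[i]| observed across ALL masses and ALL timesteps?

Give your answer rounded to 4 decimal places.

Step 0: x=[2.0000 4.0000 8.0000] v=[0.0000 0.0000 0.0000]
Step 1: x=[1.0000 6.0000 7.5000] v=[-2.0000 4.0000 -1.0000]
Step 2: x=[2.0000 4.5000 7.7500] v=[2.0000 -3.0000 0.5000]
Step 3: x=[2.5000 3.7500 7.8750] v=[1.0000 -1.5000 0.2500]
Step 4: x=[1.2500 5.8750 7.4375] v=[-2.5000 4.2500 -0.8750]
Step 5: x=[1.6250 4.9375 7.7188] v=[0.7500 -1.8750 0.5625]
Step 6: x=[2.3125 3.4688 8.1094] v=[1.3750 -2.9374 0.7812]
Step 7: x=[1.1563 5.4844 7.6797] v=[-2.3124 4.0312 -0.8594]
Step 8: x=[1.3282 5.3672 7.6524] v=[0.3438 -0.2344 -0.0547]
Max displacement = 2.5312

Answer: 2.5312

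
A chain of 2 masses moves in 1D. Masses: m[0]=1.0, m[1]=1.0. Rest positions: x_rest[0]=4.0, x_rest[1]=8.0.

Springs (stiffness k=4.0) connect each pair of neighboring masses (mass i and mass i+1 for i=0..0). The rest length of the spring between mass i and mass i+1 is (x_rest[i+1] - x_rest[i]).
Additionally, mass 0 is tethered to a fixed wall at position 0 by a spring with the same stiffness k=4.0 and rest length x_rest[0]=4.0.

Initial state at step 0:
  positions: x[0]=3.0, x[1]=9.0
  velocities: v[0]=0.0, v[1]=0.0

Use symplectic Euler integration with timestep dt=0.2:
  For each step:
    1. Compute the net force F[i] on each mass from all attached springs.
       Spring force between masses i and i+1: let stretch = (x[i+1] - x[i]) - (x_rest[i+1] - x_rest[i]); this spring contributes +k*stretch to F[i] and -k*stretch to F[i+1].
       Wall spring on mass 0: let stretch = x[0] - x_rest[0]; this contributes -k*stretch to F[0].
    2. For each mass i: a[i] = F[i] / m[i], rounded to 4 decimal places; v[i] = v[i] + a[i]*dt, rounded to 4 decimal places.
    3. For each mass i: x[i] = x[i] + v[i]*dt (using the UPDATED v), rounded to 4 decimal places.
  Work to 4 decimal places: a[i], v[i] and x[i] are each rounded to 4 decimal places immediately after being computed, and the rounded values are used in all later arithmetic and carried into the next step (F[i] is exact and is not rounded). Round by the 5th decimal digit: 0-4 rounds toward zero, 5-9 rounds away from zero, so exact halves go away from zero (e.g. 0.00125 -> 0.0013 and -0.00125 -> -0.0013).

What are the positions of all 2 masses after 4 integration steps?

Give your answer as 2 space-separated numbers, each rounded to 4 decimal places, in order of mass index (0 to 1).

Step 0: x=[3.0000 9.0000] v=[0.0000 0.0000]
Step 1: x=[3.4800 8.6800] v=[2.4000 -1.6000]
Step 2: x=[4.2352 8.1680] v=[3.7760 -2.5600]
Step 3: x=[4.9420 7.6668] v=[3.5341 -2.5062]
Step 4: x=[5.2941 7.3696] v=[1.7603 -1.4860]

Answer: 5.2941 7.3696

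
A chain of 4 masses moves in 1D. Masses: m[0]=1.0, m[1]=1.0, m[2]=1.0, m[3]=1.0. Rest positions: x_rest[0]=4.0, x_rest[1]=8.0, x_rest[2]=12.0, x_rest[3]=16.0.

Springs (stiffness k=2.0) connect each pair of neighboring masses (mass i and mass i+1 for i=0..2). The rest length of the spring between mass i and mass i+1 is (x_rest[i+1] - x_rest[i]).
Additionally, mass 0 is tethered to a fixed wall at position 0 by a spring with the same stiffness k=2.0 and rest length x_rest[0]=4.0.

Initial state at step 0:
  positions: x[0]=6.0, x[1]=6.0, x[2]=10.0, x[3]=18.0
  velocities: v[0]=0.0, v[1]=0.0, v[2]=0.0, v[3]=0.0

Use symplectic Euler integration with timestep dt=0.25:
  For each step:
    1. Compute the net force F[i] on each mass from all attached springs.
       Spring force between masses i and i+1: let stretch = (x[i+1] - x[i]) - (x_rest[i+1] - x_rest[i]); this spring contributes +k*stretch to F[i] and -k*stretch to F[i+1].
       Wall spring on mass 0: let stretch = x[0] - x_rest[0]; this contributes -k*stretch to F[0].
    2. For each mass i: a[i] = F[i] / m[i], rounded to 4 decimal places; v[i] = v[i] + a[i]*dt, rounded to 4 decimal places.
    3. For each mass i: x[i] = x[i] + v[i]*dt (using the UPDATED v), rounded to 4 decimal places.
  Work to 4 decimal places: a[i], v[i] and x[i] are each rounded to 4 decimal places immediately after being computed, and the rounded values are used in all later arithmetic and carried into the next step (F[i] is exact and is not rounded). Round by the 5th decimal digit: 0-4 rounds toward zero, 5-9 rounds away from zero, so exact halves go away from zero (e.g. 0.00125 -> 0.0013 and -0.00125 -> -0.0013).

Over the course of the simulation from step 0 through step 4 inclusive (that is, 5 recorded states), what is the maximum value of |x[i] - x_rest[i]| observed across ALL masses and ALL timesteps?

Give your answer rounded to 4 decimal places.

Step 0: x=[6.0000 6.0000 10.0000 18.0000] v=[0.0000 0.0000 0.0000 0.0000]
Step 1: x=[5.2500 6.5000 10.5000 17.5000] v=[-3.0000 2.0000 2.0000 -2.0000]
Step 2: x=[4.0000 7.3438 11.3750 16.6250] v=[-5.0000 3.3750 3.5000 -3.5000]
Step 3: x=[2.6680 8.2735 12.4024 15.5938] v=[-5.3281 3.7187 4.1094 -4.1250]
Step 4: x=[1.7032 9.0186 13.3126 14.6636] v=[-3.8594 2.9804 3.6407 -3.7207]
Max displacement = 2.2968

Answer: 2.2968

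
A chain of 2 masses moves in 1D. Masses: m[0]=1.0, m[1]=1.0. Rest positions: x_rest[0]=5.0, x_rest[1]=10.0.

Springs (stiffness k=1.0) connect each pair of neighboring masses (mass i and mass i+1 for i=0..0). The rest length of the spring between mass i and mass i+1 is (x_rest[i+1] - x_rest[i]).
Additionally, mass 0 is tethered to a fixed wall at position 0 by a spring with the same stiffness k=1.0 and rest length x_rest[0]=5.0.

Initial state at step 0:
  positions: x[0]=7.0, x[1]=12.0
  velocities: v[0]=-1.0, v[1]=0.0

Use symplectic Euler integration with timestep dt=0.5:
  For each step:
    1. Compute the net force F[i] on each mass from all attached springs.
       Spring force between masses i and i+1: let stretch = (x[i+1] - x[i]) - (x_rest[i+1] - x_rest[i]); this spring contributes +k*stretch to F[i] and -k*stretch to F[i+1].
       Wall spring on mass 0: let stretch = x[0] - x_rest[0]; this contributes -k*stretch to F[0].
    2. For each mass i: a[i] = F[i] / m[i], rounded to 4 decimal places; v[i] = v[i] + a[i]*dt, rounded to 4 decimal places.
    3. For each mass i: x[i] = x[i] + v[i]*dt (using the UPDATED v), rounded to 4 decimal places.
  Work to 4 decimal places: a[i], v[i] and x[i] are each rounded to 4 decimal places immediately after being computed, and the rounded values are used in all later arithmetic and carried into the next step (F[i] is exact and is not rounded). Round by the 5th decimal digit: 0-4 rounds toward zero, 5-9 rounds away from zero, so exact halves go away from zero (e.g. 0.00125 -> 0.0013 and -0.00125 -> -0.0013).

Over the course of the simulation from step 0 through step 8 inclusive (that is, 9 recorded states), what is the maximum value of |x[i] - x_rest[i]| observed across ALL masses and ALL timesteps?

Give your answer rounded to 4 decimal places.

Step 0: x=[7.0000 12.0000] v=[-1.0000 0.0000]
Step 1: x=[6.0000 12.0000] v=[-2.0000 0.0000]
Step 2: x=[5.0000 11.7500] v=[-2.0000 -0.5000]
Step 3: x=[4.4375 11.0625] v=[-1.1250 -1.3750]
Step 4: x=[4.4219 9.9688] v=[-0.0313 -2.1875]
Step 5: x=[4.6875 8.7383] v=[0.5312 -2.4610]
Step 6: x=[4.7940 7.7451] v=[0.2129 -1.9864]
Step 7: x=[4.4397 7.2641] v=[-0.7086 -0.9620]
Step 8: x=[3.6816 7.3270] v=[-1.5163 0.1258]
Max displacement = 2.7359

Answer: 2.7359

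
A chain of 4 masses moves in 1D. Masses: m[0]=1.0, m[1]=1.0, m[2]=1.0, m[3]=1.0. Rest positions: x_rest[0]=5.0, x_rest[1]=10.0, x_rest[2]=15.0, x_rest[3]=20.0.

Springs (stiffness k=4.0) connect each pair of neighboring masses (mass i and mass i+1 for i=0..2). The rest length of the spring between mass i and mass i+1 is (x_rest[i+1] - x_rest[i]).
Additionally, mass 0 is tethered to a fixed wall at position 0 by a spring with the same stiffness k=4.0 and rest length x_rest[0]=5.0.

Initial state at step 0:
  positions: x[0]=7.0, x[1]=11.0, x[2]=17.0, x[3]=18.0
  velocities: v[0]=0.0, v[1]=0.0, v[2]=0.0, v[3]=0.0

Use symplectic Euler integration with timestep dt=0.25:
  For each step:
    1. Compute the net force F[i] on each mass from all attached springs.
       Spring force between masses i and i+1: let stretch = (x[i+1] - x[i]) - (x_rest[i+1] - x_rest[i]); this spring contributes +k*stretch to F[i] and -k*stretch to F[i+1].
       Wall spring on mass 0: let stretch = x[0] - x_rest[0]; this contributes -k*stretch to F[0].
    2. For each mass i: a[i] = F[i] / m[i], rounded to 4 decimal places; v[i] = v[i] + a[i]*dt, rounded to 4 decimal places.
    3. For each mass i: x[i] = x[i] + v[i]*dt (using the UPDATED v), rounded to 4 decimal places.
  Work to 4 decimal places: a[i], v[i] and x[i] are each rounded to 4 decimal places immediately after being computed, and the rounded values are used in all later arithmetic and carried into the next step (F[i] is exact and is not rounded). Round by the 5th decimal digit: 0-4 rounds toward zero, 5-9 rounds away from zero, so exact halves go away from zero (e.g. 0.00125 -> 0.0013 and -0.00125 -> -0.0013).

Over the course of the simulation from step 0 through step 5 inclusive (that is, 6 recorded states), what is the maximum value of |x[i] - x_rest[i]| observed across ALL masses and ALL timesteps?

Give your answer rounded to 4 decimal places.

Step 0: x=[7.0000 11.0000 17.0000 18.0000] v=[0.0000 0.0000 0.0000 0.0000]
Step 1: x=[6.2500 11.5000 15.7500 19.0000] v=[-3.0000 2.0000 -5.0000 4.0000]
Step 2: x=[5.2500 11.7500 14.2500 20.4375] v=[-4.0000 1.0000 -6.0000 5.7500]
Step 3: x=[4.5625 11.0000 13.6719 21.5781] v=[-2.7500 -3.0000 -2.3125 4.5625]
Step 4: x=[4.3438 9.3086 14.4024 21.9922] v=[-0.8750 -6.7656 2.9218 1.6563]
Step 5: x=[4.2803 7.6495 15.7569 21.7588] v=[-0.2540 -6.6366 5.4178 -0.9335]
Max displacement = 2.3505

Answer: 2.3505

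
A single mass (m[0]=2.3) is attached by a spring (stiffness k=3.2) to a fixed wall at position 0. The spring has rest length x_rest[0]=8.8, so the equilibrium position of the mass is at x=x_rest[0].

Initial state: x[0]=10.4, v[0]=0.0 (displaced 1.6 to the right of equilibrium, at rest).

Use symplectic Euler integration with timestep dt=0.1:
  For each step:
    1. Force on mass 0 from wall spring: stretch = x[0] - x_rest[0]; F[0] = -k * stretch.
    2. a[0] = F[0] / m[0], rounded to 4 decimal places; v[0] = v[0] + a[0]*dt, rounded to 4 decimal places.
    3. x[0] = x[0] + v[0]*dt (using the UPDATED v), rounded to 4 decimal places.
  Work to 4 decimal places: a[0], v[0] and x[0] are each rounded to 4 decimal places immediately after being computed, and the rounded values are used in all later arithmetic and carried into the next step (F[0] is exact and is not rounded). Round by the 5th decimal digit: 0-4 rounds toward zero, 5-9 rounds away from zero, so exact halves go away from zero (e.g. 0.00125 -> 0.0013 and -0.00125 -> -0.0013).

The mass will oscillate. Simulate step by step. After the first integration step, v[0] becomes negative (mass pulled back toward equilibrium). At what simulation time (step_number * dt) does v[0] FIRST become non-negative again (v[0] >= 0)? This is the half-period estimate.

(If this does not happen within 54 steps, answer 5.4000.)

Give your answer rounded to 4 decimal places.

Step 0: x=[10.4000] v=[0.0000]
Step 1: x=[10.3777] v=[-0.2226]
Step 2: x=[10.3335] v=[-0.4421]
Step 3: x=[10.2680] v=[-0.6555]
Step 4: x=[10.1820] v=[-0.8597]
Step 5: x=[10.0768] v=[-1.0520]
Step 6: x=[9.9538] v=[-1.2296]
Step 7: x=[9.8148] v=[-1.3901]
Step 8: x=[9.6617] v=[-1.5313]
Step 9: x=[9.4966] v=[-1.6512]
Step 10: x=[9.3218] v=[-1.7481]
Step 11: x=[9.1397] v=[-1.8207]
Step 12: x=[8.9529] v=[-1.8680]
Step 13: x=[8.7640] v=[-1.8893]
Step 14: x=[8.5756] v=[-1.8843]
Step 15: x=[8.3903] v=[-1.8531]
Step 16: x=[8.2107] v=[-1.7961]
Step 17: x=[8.0393] v=[-1.7141]
Step 18: x=[7.8785] v=[-1.6083]
Step 19: x=[7.7305] v=[-1.4801]
Step 20: x=[7.5974] v=[-1.3313]
Step 21: x=[7.4810] v=[-1.1640]
Step 22: x=[7.3830] v=[-0.9805]
Step 23: x=[7.3047] v=[-0.7834]
Step 24: x=[7.2472] v=[-0.5754]
Step 25: x=[7.2113] v=[-0.3594]
Step 26: x=[7.1975] v=[-0.1384]
Step 27: x=[7.2060] v=[0.0846]
First v>=0 after going negative at step 27, time=2.7000

Answer: 2.7000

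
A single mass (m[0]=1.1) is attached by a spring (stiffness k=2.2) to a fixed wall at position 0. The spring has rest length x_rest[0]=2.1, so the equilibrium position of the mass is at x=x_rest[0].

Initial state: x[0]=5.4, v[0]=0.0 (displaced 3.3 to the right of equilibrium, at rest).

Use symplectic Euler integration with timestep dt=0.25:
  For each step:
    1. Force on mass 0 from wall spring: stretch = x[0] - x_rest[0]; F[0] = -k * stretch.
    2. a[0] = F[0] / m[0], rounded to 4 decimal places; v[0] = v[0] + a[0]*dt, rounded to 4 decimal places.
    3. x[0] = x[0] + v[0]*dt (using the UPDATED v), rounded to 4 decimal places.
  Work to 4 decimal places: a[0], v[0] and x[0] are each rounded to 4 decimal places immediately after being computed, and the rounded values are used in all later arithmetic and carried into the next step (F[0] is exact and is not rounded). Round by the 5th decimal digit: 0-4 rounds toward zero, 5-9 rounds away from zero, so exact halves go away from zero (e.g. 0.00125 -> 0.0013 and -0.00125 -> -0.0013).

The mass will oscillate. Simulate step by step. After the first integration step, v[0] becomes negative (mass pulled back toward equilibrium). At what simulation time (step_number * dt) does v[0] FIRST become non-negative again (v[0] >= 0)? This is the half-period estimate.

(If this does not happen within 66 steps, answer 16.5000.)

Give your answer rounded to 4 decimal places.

Step 0: x=[5.4000] v=[0.0000]
Step 1: x=[4.9875] v=[-1.6500]
Step 2: x=[4.2141] v=[-3.0938]
Step 3: x=[3.1764] v=[-4.1509]
Step 4: x=[2.0041] v=[-4.6891]
Step 5: x=[0.8438] v=[-4.6412]
Step 6: x=[-0.1595] v=[-4.0131]
Step 7: x=[-0.8804] v=[-2.8834]
Step 8: x=[-1.2287] v=[-1.3932]
Step 9: x=[-1.1609] v=[0.2712]
First v>=0 after going negative at step 9, time=2.2500

Answer: 2.2500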